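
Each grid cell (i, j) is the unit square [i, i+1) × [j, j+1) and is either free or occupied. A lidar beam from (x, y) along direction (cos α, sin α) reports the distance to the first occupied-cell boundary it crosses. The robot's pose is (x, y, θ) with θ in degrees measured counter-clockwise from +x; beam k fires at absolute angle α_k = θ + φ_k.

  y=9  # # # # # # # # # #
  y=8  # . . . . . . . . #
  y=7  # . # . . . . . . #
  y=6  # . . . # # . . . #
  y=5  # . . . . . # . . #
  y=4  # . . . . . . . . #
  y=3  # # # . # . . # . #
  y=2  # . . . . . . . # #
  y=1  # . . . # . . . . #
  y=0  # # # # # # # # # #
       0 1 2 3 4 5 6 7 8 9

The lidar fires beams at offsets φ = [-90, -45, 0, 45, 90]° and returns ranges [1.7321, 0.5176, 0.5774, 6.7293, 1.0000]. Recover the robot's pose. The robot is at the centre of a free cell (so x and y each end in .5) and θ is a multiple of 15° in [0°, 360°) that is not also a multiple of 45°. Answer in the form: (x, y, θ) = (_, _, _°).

(x, y, θ) = (2.5, 8.5, 300°)

Enumerate (i+0.5, j+0.5, θ) over the 54 free cells and 16 admissible headings. For each, cast all 5 beams and compare to the given ranges.
  (2.5, 8.5, 165°): beam 1 = 0.5176 ≠ 1.7321 ✗
  (6.5, 7.5, 75°): beam 1 = 2.5882 ≠ 1.7321 ✗
  (3.5, 3.5, 15°): beam 1 = 1.9319 ≠ 1.7321 ✗
  (1.5, 7.5, 330°): beam 1 = 1.0000 ≠ 1.7321 ✗
  …
  (2.5, 8.5, 300°): r_1=1.7321, r_2=0.5176, r_3=0.5774, r_4=6.7293, r_5=1.0000 — all match ✓
Only this pose fits every beam.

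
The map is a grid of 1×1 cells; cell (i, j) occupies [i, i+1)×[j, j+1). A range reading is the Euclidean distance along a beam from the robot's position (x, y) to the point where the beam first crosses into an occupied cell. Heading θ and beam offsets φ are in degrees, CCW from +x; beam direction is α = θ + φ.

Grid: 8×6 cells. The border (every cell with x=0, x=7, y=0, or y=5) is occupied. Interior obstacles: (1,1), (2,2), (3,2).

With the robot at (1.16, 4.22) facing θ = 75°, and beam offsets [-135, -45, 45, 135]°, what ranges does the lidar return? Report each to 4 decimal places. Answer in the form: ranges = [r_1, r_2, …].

beam 1: φ=-135°, α=300°
  d=(0.5000,-0.8660)  start (1,4)  tX=1.6800 tY=0.2540  stride 1/|dx|=2.0000 1/|dy|=1.1547
    cross y-line → (1,3), t=0.2540
    cross y-line → (1,2), t=1.4087
    cross x-line → (2,2), t=1.6800 (wall)
  → r_1 = 1.6800
beam 2: φ=-45°, α=30°
  d=(0.8660,0.5000)  start (1,4)  tX=0.9699 tY=1.5600  stride 1/|dx|=1.1547 1/|dy|=2.0000
    cross x-line → (2,4), t=0.9699
    cross y-line → (2,5), t=1.5600 (wall)
  → r_2 = 1.5600
beam 3: φ=45°, α=120°
  d=(-0.5000,0.8660)  start (1,4)  tX=0.3200 tY=0.9007  stride 1/|dx|=2.0000 1/|dy|=1.1547
    cross x-line → (0,4), t=0.3200 (wall)
  → r_3 = 0.3200
beam 4: φ=135°, α=210°
  d=(-0.8660,-0.5000)  start (1,4)  tX=0.1848 tY=0.4400  stride 1/|dx|=1.1547 1/|dy|=2.0000
    cross x-line → (0,4), t=0.1848 (wall)
  → r_4 = 0.1848

ranges = [1.6800, 1.5600, 0.3200, 0.1848]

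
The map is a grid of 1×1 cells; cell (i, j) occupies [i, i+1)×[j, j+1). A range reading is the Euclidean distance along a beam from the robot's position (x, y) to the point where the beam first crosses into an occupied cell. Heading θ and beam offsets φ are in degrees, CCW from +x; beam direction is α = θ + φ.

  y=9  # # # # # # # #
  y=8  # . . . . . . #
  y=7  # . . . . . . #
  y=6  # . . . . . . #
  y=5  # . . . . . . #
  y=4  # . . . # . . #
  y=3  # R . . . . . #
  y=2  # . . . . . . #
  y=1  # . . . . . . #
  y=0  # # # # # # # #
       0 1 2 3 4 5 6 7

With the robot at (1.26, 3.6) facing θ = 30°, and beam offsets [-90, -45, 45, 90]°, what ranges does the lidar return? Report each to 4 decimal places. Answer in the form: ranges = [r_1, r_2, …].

beam 1: φ=-90°, α=300°
  direction (0.5000, -0.8660); cell (1,3); t to first gridline: x 1.4800, y 0.6928 (then +2.0000 / +1.1547)
    (1,2) via y @ 0.6928
    (2,2) via x @ 1.4800
    (2,1) via y @ 1.8475
    (2,0) via y @ 3.0022  # hit
  → r_1 = 3.0022
beam 2: φ=-45°, α=345°
  direction (0.9659, -0.2588); cell (1,3); t to first gridline: x 0.7661, y 2.3182 (then +1.0353 / +3.8637)
    (2,3) via x @ 0.7661
    (3,3) via x @ 1.8014
    (3,2) via y @ 2.3182
    (4,2) via x @ 2.8367
    (5,2) via x @ 3.8719
    (6,2) via x @ 4.9072
    (7,2) via x @ 5.9425  # hit
  → r_2 = 5.9425
beam 3: φ=45°, α=75°
  direction (0.2588, 0.9659); cell (1,3); t to first gridline: x 2.8591, y 0.4141 (then +3.8637 / +1.0353)
    (1,4) via y @ 0.4141
    (1,5) via y @ 1.4494
    (1,6) via y @ 2.4847
    (2,6) via x @ 2.8591
    (2,7) via y @ 3.5199
    (2,8) via y @ 4.5552
    (2,9) via y @ 5.5905  # hit
  → r_3 = 5.5905
beam 4: φ=90°, α=120°
  direction (-0.5000, 0.8660); cell (1,3); t to first gridline: x 0.5200, y 0.4619 (then +2.0000 / +1.1547)
    (1,4) via y @ 0.4619
    (0,4) via x @ 0.5200  # hit
  → r_4 = 0.5200

ranges = [3.0022, 5.9425, 5.5905, 0.5200]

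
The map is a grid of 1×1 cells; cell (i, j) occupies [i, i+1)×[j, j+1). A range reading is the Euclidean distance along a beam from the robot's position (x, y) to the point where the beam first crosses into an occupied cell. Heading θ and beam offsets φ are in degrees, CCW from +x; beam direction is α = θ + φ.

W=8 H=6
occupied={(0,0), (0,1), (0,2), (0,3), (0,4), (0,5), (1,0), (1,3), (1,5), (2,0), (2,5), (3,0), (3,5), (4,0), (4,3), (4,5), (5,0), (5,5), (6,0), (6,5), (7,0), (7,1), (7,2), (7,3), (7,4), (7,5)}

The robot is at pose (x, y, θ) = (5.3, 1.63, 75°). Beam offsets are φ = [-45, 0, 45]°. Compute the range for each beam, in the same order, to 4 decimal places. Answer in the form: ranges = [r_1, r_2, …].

beam 1: φ=-45°, α=30°
  d=(0.8660,0.5000)  start (5,1)  tX=0.8083 tY=0.7400  stride 1/|dx|=1.1547 1/|dy|=2.0000
    cross y-line → (5,2), t=0.7400
    cross x-line → (6,2), t=0.8083
    cross x-line → (7,2), t=1.9630 (wall)
  → r_1 = 1.9630
beam 2: φ=0°, α=75°
  d=(0.2588,0.9659)  start (5,1)  tX=2.7046 tY=0.3831  stride 1/|dx|=3.8637 1/|dy|=1.0353
    cross y-line → (5,2), t=0.3831
    cross y-line → (5,3), t=1.4183
    cross y-line → (5,4), t=2.4536
    cross x-line → (6,4), t=2.7046
    cross y-line → (6,5), t=3.4889 (wall)
  → r_2 = 3.4889
beam 3: φ=45°, α=120°
  d=(-0.5000,0.8660)  start (5,1)  tX=0.6000 tY=0.4272  stride 1/|dx|=2.0000 1/|dy|=1.1547
    cross y-line → (5,2), t=0.4272
    cross x-line → (4,2), t=0.6000
    cross y-line → (4,3), t=1.5819 (wall)
  → r_3 = 1.5819

ranges = [1.9630, 3.4889, 1.5819]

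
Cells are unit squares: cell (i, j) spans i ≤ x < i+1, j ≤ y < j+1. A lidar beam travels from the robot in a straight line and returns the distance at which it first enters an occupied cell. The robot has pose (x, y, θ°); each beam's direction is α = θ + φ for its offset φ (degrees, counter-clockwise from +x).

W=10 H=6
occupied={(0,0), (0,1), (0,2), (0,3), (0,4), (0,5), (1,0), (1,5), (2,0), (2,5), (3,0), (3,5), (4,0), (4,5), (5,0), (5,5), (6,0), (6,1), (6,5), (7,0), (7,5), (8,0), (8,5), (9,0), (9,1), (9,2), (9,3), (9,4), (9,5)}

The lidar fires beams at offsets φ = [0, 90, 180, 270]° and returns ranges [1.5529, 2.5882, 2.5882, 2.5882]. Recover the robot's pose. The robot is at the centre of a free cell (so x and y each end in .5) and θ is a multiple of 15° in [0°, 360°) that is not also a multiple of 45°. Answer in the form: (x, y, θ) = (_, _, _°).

(x, y, θ) = (3.5, 2.5, 255°)

Enumerate (i+0.5, j+0.5, θ) over the 31 free cells and 16 admissible headings. For each, cast all 4 beams and compare to the given ranges.
  (4.5, 2.5, 75°): beam 1 = 2.5882 ≠ 1.5529 ✗
  (5.5, 4.5, 300°): beam 1 = 2.8868 ≠ 1.5529 ✗
  (8.5, 4.5, 300°): beam 1 = 1.0000 ≠ 1.5529 ✗
  (2.5, 3.5, 150°): beam 1 = 1.7321 ≠ 1.5529 ✗
  (6.5, 4.5, 255°): beam 1 = 3.6235 ≠ 1.5529 ✗
  …
  (3.5, 2.5, 255°): r_1=1.5529, r_2=2.5882, r_3=2.5882, r_4=2.5882 — all match ✓
Unique over the lattice → pose = (3.5, 2.5, 255°).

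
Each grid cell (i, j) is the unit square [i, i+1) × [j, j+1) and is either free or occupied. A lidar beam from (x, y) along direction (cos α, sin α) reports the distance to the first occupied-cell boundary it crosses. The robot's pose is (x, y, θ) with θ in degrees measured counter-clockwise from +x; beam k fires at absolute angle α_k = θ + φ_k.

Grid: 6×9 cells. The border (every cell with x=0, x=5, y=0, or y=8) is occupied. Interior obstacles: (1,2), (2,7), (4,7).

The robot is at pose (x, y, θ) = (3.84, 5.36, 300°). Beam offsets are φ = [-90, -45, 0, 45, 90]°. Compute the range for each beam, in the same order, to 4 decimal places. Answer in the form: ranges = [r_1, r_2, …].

beam 1: φ=-90°, α=210°
  dir = (cos 210°, sin 210°) = (-0.8660, -0.5000); from cell (3,5)
  next x-line at t=0.9699, next y-line at t=0.7200; Δt_x=1.1547, Δt_y=2.0000
    y: enter (3,4) at t=0.7200
    x: enter (2,4) at t=0.9699
    x: enter (1,4) at t=2.1246
    y: enter (1,3) at t=2.7200
    x: enter (0,3) at t=3.2793 ← occupied
  → r_1 = 3.2793
beam 2: φ=-45°, α=255°
  dir = (cos 255°, sin 255°) = (-0.2588, -0.9659); from cell (3,5)
  next x-line at t=3.2455, next y-line at t=0.3727; Δt_x=3.8637, Δt_y=1.0353
    y: enter (3,4) at t=0.3727
    y: enter (3,3) at t=1.4080
    y: enter (3,2) at t=2.4433
    x: enter (2,2) at t=3.2455
    y: enter (2,1) at t=3.4785
    y: enter (2,0) at t=4.5138 ← occupied
  → r_2 = 4.5138
beam 3: φ=0°, α=300°
  dir = (cos 300°, sin 300°) = (0.5000, -0.8660); from cell (3,5)
  next x-line at t=0.3200, next y-line at t=0.4157; Δt_x=2.0000, Δt_y=1.1547
    x: enter (4,5) at t=0.3200
    y: enter (4,4) at t=0.4157
    y: enter (4,3) at t=1.5704
    x: enter (5,3) at t=2.3200 ← occupied
  → r_3 = 2.3200
beam 4: φ=45°, α=345°
  dir = (cos 345°, sin 345°) = (0.9659, -0.2588); from cell (3,5)
  next x-line at t=0.1656, next y-line at t=1.3909; Δt_x=1.0353, Δt_y=3.8637
    x: enter (4,5) at t=0.1656
    x: enter (5,5) at t=1.2009 ← occupied
  → r_4 = 1.2009
beam 5: φ=90°, α=30°
  dir = (cos 30°, sin 30°) = (0.8660, 0.5000); from cell (3,5)
  next x-line at t=0.1848, next y-line at t=1.2800; Δt_x=1.1547, Δt_y=2.0000
    x: enter (4,5) at t=0.1848
    y: enter (4,6) at t=1.2800
    x: enter (5,6) at t=1.3395 ← occupied
  → r_5 = 1.3395

ranges = [3.2793, 4.5138, 2.3200, 1.2009, 1.3395]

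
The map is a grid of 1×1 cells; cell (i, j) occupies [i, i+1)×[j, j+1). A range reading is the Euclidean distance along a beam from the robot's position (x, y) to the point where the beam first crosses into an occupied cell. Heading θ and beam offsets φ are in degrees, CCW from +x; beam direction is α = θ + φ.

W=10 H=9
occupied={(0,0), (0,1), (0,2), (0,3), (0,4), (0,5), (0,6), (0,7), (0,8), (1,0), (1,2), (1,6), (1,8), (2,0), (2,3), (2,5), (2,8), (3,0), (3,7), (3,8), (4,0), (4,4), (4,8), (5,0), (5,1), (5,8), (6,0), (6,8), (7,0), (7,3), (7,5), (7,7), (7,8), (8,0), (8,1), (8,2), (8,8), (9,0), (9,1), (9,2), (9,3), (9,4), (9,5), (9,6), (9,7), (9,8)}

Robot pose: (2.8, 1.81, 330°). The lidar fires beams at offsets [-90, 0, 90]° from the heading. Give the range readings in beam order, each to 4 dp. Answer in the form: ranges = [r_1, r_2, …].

beam 1: φ=-90°, α=240°
  direction (-0.5000, -0.8660); cell (2,1); t to first gridline: x 1.6000, y 0.9353 (then +2.0000 / +1.1547)
    (2,0) via y @ 0.9353  # hit
  → r_1 = 0.9353
beam 2: φ=0°, α=330°
  direction (0.8660, -0.5000); cell (2,1); t to first gridline: x 0.2309, y 1.6200 (then +1.1547 / +2.0000)
    (3,1) via x @ 0.2309
    (4,1) via x @ 1.3856
    (4,0) via y @ 1.6200  # hit
  → r_2 = 1.6200
beam 3: φ=90°, α=60°
  direction (0.5000, 0.8660); cell (2,1); t to first gridline: x 0.4000, y 0.2194 (then +2.0000 / +1.1547)
    (2,2) via y @ 0.2194
    (3,2) via x @ 0.4000
    (3,3) via y @ 1.3741
    (4,3) via x @ 2.4000
    (4,4) via y @ 2.5288  # hit
  → r_3 = 2.5288

ranges = [0.9353, 1.6200, 2.5288]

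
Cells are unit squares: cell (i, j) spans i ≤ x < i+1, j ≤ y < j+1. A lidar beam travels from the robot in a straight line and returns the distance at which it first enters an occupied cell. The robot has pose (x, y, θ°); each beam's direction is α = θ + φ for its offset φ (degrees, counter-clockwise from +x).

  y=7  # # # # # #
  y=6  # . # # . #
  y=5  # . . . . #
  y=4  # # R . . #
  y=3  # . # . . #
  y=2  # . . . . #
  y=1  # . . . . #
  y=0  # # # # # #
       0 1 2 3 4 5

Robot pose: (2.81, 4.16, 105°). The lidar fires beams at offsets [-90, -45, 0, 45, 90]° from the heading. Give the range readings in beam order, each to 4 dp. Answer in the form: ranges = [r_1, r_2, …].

ranges = [2.2673, 2.1246, 1.9049, 0.9353, 0.6182]

beam 1: φ=-90°, α=15°
  cosα=0.9659 sinα=0.2588 | (2,4) | tMaxX 0.1967 tMaxY 3.2455 | tΔX 1.0353 tΔY 3.8637
    t=0.1967 [x] (3,4)
    t=1.2320 [x] (4,4)
    t=2.2673 [x] (5,4) — stop
  → r_1 = 2.2673
beam 2: φ=-45°, α=60°
  cosα=0.5000 sinα=0.8660 | (2,4) | tMaxX 0.3800 tMaxY 0.9699 | tΔX 2.0000 tΔY 1.1547
    t=0.3800 [x] (3,4)
    t=0.9699 [y] (3,5)
    t=2.1246 [y] (3,6) — stop
  → r_2 = 2.1246
beam 3: φ=0°, α=105°
  cosα=-0.2588 sinα=0.9659 | (2,4) | tMaxX 3.1296 tMaxY 0.8696 | tΔX 3.8637 tΔY 1.0353
    t=0.8696 [y] (2,5)
    t=1.9049 [y] (2,6) — stop
  → r_3 = 1.9049
beam 4: φ=45°, α=150°
  cosα=-0.8660 sinα=0.5000 | (2,4) | tMaxX 0.9353 tMaxY 1.6800 | tΔX 1.1547 tΔY 2.0000
    t=0.9353 [x] (1,4) — stop
  → r_4 = 0.9353
beam 5: φ=90°, α=195°
  cosα=-0.9659 sinα=-0.2588 | (2,4) | tMaxX 0.8386 tMaxY 0.6182 | tΔX 1.0353 tΔY 3.8637
    t=0.6182 [y] (2,3) — stop
  → r_5 = 0.6182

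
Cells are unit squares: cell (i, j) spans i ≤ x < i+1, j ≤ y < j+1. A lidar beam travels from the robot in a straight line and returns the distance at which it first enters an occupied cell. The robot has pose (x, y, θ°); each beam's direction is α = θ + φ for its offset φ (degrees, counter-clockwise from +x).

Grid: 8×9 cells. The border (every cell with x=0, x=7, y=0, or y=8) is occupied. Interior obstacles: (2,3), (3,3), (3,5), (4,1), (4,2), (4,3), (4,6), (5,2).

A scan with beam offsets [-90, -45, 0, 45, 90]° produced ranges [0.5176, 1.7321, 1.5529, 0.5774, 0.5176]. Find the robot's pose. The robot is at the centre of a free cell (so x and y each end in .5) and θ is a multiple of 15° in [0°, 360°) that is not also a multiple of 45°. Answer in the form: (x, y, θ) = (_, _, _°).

The pose lattice has 34·16 = 544 candidates. Test each by forward raycasting.
  (2.5, 5.5, 195°): beam 1 = 2.5882 ≠ 0.5176 ✗
  (6.5, 4.5, 15°): beam 1 = 1.9319 ≠ 0.5176 ✗
  (4.5, 5.5, 195°): beam 2 = 0.5774 ≠ 1.7321 ✗
  (3.5, 4.5, 345°): beam 2 = 0.5774 ≠ 1.7321 ✗
  …
  (6.5, 2.5, 285°): r_1=0.5176, r_2=1.7321, r_3=1.5529, r_4=0.5774, r_5=0.5176 — all match ✓
Unique over the lattice → pose = (6.5, 2.5, 285°).

(x, y, θ) = (6.5, 2.5, 285°)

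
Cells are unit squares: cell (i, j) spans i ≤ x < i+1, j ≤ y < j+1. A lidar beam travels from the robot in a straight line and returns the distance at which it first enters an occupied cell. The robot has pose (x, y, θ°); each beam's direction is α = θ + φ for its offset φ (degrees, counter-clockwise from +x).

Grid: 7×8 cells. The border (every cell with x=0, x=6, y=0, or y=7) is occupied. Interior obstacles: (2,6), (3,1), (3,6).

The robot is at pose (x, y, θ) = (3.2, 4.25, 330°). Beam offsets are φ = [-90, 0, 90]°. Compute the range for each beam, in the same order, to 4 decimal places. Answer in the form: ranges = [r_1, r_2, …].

beam 1: φ=-90°, α=240°
  dir = (cos 240°, sin 240°) = (-0.5000, -0.8660); from cell (3,4)
  next x-line at t=0.4000, next y-line at t=0.2887; Δt_x=2.0000, Δt_y=1.1547
    y: enter (3,3) at t=0.2887
    x: enter (2,3) at t=0.4000
    y: enter (2,2) at t=1.4434
    x: enter (1,2) at t=2.4000
    y: enter (1,1) at t=2.5981
    y: enter (1,0) at t=3.7528 ← occupied
  → r_1 = 3.7528
beam 2: φ=0°, α=330°
  dir = (cos 330°, sin 330°) = (0.8660, -0.5000); from cell (3,4)
  next x-line at t=0.9238, next y-line at t=0.5000; Δt_x=1.1547, Δt_y=2.0000
    y: enter (3,3) at t=0.5000
    x: enter (4,3) at t=0.9238
    x: enter (5,3) at t=2.0785
    y: enter (5,2) at t=2.5000
    x: enter (6,2) at t=3.2332 ← occupied
  → r_2 = 3.2332
beam 3: φ=90°, α=60°
  dir = (cos 60°, sin 60°) = (0.5000, 0.8660); from cell (3,4)
  next x-line at t=1.6000, next y-line at t=0.8660; Δt_x=2.0000, Δt_y=1.1547
    y: enter (3,5) at t=0.8660
    x: enter (4,5) at t=1.6000
    y: enter (4,6) at t=2.0207
    y: enter (4,7) at t=3.1754 ← occupied
  → r_3 = 3.1754

ranges = [3.7528, 3.2332, 3.1754]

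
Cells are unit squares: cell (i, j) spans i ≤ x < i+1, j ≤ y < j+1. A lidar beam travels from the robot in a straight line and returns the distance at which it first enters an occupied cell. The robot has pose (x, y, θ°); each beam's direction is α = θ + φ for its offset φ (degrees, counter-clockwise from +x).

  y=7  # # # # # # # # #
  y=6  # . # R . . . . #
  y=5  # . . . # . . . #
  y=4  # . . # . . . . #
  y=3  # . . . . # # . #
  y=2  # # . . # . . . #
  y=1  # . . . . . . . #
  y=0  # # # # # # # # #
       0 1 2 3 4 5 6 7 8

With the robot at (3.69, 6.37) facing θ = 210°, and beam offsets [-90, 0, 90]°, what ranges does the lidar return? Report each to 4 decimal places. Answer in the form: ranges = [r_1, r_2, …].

beam 1: φ=-90°, α=120°
  cosα=-0.5000 sinα=0.8660 | (3,6) | tMaxX 1.3800 tMaxY 0.7275 | tΔX 2.0000 tΔY 1.1547
    t=0.7275 [y] (3,7) — stop
  → r_1 = 0.7275
beam 2: φ=0°, α=210°
  cosα=-0.8660 sinα=-0.5000 | (3,6) | tMaxX 0.7967 tMaxY 0.7400 | tΔX 1.1547 tΔY 2.0000
    t=0.7400 [y] (3,5)
    t=0.7967 [x] (2,5)
    t=1.9514 [x] (1,5)
    t=2.7400 [y] (1,4)
    t=3.1061 [x] (0,4) — stop
  → r_2 = 3.1061
beam 3: φ=90°, α=300°
  cosα=0.5000 sinα=-0.8660 | (3,6) | tMaxX 0.6200 tMaxY 0.4272 | tΔX 2.0000 tΔY 1.1547
    t=0.4272 [y] (3,5)
    t=0.6200 [x] (4,5) — stop
  → r_3 = 0.6200

ranges = [0.7275, 3.1061, 0.6200]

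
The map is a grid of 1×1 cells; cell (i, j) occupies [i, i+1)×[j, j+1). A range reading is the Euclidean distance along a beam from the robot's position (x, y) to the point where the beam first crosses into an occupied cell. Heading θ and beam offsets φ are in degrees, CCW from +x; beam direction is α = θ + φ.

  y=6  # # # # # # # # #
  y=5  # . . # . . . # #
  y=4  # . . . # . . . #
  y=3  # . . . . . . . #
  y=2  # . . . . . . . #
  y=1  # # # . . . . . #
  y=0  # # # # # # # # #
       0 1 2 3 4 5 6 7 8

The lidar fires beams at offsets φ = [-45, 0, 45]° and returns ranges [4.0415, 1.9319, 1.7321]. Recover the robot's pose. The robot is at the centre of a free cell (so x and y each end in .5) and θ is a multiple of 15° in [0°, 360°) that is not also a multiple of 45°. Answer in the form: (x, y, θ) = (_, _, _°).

(x, y, θ) = (4.5, 2.5, 195°)

The pose lattice has 30·16 = 480 candidates. Test each by forward raycasting.
  (3.5, 2.5, 150°): beam 1 = 3.6235 ≠ 4.0415 ✗
  (3.5, 1.5, 75°): beam 1 = 5.1962 ≠ 4.0415 ✗
  (5.5, 4.5, 150°): beam 1 = 1.5529 ≠ 4.0415 ✗
  (6.5, 2.5, 105°): beam 1 = 2.8868 ≠ 4.0415 ✗
  (4.5, 2.5, 300°): beam 1 = 1.5529 ≠ 4.0415 ✗
  …
  (4.5, 2.5, 195°): r_1=4.0415, r_2=1.9319, r_3=1.7321 — all match ✓
Unique over the lattice → pose = (4.5, 2.5, 195°).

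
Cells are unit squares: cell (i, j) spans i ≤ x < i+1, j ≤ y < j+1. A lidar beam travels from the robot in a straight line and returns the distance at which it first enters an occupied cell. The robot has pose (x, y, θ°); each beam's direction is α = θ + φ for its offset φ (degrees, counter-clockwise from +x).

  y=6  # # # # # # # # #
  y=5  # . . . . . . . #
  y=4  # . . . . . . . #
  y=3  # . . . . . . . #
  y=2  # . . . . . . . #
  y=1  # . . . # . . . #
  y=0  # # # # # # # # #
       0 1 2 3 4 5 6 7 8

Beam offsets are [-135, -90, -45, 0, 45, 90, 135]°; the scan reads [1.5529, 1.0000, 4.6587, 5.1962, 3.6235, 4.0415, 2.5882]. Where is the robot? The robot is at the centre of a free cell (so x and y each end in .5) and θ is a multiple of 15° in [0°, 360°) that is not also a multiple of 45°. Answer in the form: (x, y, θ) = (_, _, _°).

(x, y, θ) = (3.5, 2.5, 30°)

The pose lattice has 34·16 = 544 candidates. Test each by forward raycasting.
  (4.5, 5.5, 60°): beam 1 = 4.6587 ≠ 1.5529 ✗
  (4.5, 3.5, 285°): beam 1 = 4.0415 ≠ 1.5529 ✗
  (3.5, 2.5, 285°): beam 1 = 2.8868 ≠ 1.5529 ✗
  (5.5, 1.5, 120°): beam 1 = 1.9319 ≠ 1.5529 ✗
  …
  (3.5, 2.5, 30°): r_1=1.5529, r_2=1.0000, r_3=4.6587, r_4=5.1962, r_5=3.6235, r_6=4.0415, r_7=2.5882 — all match ✓
No second candidate reproduces the full scan.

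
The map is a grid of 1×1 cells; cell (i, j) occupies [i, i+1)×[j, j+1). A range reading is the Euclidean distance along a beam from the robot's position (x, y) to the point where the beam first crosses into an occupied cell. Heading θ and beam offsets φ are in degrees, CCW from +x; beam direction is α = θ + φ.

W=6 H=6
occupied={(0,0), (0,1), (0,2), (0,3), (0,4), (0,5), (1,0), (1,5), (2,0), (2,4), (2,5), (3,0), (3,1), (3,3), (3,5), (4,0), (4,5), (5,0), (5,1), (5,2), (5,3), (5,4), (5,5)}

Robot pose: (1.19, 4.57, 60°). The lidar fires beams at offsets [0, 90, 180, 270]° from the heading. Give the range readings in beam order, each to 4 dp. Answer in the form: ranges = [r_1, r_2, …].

ranges = [0.4965, 0.2194, 0.3800, 0.9353]

beam 1: φ=0°, α=60°
  direction (0.5000, 0.8660); cell (1,4); t to first gridline: x 1.6200, y 0.4965 (then +2.0000 / +1.1547)
    (1,5) via y @ 0.4965  # hit
  → r_1 = 0.4965
beam 2: φ=90°, α=150°
  direction (-0.8660, 0.5000); cell (1,4); t to first gridline: x 0.2194, y 0.8600 (then +1.1547 / +2.0000)
    (0,4) via x @ 0.2194  # hit
  → r_2 = 0.2194
beam 3: φ=180°, α=240°
  direction (-0.5000, -0.8660); cell (1,4); t to first gridline: x 0.3800, y 0.6582 (then +2.0000 / +1.1547)
    (0,4) via x @ 0.3800  # hit
  → r_3 = 0.3800
beam 4: φ=270°, α=330°
  direction (0.8660, -0.5000); cell (1,4); t to first gridline: x 0.9353, y 1.1400 (then +1.1547 / +2.0000)
    (2,4) via x @ 0.9353  # hit
  → r_4 = 0.9353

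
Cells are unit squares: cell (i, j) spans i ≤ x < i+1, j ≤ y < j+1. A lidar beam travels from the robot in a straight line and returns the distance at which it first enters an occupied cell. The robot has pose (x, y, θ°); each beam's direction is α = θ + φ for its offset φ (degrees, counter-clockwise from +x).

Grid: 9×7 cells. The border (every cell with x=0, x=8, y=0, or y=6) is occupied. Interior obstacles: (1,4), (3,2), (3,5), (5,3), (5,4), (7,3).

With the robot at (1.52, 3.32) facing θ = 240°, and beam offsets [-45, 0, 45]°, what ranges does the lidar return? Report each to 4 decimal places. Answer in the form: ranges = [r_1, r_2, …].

beam 1: φ=-45°, α=195°
  cosα=-0.9659 sinα=-0.2588 | (1,3) | tMaxX 0.5383 tMaxY 1.2364 | tΔX 1.0353 tΔY 3.8637
    t=0.5383 [x] (0,3) — stop
  → r_1 = 0.5383
beam 2: φ=0°, α=240°
  cosα=-0.5000 sinα=-0.8660 | (1,3) | tMaxX 1.0400 tMaxY 0.3695 | tΔX 2.0000 tΔY 1.1547
    t=0.3695 [y] (1,2)
    t=1.0400 [x] (0,2) — stop
  → r_2 = 1.0400
beam 3: φ=45°, α=285°
  cosα=0.2588 sinα=-0.9659 | (1,3) | tMaxX 1.8546 tMaxY 0.3313 | tΔX 3.8637 tΔY 1.0353
    t=0.3313 [y] (1,2)
    t=1.3666 [y] (1,1)
    t=1.8546 [x] (2,1)
    t=2.4018 [y] (2,0) — stop
  → r_3 = 2.4018

ranges = [0.5383, 1.0400, 2.4018]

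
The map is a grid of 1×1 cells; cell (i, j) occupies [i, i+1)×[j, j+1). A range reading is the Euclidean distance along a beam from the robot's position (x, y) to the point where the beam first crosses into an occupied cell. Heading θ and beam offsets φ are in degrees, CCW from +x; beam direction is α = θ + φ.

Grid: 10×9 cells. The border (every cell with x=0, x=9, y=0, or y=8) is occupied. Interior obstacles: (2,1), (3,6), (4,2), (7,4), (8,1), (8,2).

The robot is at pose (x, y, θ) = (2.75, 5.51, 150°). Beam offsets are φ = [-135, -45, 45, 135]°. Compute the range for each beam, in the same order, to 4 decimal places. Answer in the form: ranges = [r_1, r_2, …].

ranges = [6.4705, 2.5778, 1.8117, 4.6691]

beam 1: φ=-135°, α=15°
  d=(0.9659,0.2588)  start (2,5)  tX=0.2588 tY=1.8932  stride 1/|dx|=1.0353 1/|dy|=3.8637
    cross x-line → (3,5), t=0.2588
    cross x-line → (4,5), t=1.2941
    cross y-line → (4,6), t=1.8932
    cross x-line → (5,6), t=2.3294
    cross x-line → (6,6), t=3.3646
    cross x-line → (7,6), t=4.3999
    cross x-line → (8,6), t=5.4352
    cross y-line → (8,7), t=5.7569
    cross x-line → (9,7), t=6.4705 (wall)
  → r_1 = 6.4705
beam 2: φ=-45°, α=105°
  d=(-0.2588,0.9659)  start (2,5)  tX=2.8978 tY=0.5073  stride 1/|dx|=3.8637 1/|dy|=1.0353
    cross y-line → (2,6), t=0.5073
    cross y-line → (2,7), t=1.5426
    cross y-line → (2,8), t=2.5778 (wall)
  → r_2 = 2.5778
beam 3: φ=45°, α=195°
  d=(-0.9659,-0.2588)  start (2,5)  tX=0.7765 tY=1.9705  stride 1/|dx|=1.0353 1/|dy|=3.8637
    cross x-line → (1,5), t=0.7765
    cross x-line → (0,5), t=1.8117 (wall)
  → r_3 = 1.8117
beam 4: φ=135°, α=285°
  d=(0.2588,-0.9659)  start (2,5)  tX=0.9659 tY=0.5280  stride 1/|dx|=3.8637 1/|dy|=1.0353
    cross y-line → (2,4), t=0.5280
    cross x-line → (3,4), t=0.9659
    cross y-line → (3,3), t=1.5633
    cross y-line → (3,2), t=2.5985
    cross y-line → (3,1), t=3.6338
    cross y-line → (3,0), t=4.6691 (wall)
  → r_4 = 4.6691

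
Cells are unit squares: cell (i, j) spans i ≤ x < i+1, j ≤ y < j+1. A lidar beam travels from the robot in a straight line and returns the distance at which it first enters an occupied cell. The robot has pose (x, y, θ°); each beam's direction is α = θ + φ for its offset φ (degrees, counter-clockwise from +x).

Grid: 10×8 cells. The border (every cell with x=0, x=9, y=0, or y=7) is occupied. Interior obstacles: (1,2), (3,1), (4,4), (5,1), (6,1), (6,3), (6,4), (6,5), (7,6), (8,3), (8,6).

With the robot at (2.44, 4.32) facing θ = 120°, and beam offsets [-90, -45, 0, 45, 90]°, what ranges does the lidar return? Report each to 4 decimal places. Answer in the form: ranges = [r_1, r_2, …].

ranges = [5.2654, 2.7745, 2.8800, 1.4908, 1.6628]

beam 1: φ=-90°, α=30°
  direction (0.8660, 0.5000); cell (2,4); t to first gridline: x 0.6466, y 1.3600 (then +1.1547 / +2.0000)
    (3,4) via x @ 0.6466
    (3,5) via y @ 1.3600
    (4,5) via x @ 1.8013
    (5,5) via x @ 2.9560
    (5,6) via y @ 3.3600
    (6,6) via x @ 4.1107
    (7,6) via x @ 5.2654  # hit
  → r_1 = 5.2654
beam 2: φ=-45°, α=75°
  direction (0.2588, 0.9659); cell (2,4); t to first gridline: x 2.1637, y 0.7040 (then +3.8637 / +1.0353)
    (2,5) via y @ 0.7040
    (2,6) via y @ 1.7393
    (3,6) via x @ 2.1637
    (3,7) via y @ 2.7745  # hit
  → r_2 = 2.7745
beam 3: φ=0°, α=120°
  direction (-0.5000, 0.8660); cell (2,4); t to first gridline: x 0.8800, y 0.7852 (then +2.0000 / +1.1547)
    (2,5) via y @ 0.7852
    (1,5) via x @ 0.8800
    (1,6) via y @ 1.9399
    (0,6) via x @ 2.8800  # hit
  → r_3 = 2.8800
beam 4: φ=45°, α=165°
  direction (-0.9659, 0.2588); cell (2,4); t to first gridline: x 0.4555, y 2.6273 (then +1.0353 / +3.8637)
    (1,4) via x @ 0.4555
    (0,4) via x @ 1.4908  # hit
  → r_4 = 1.4908
beam 5: φ=90°, α=210°
  direction (-0.8660, -0.5000); cell (2,4); t to first gridline: x 0.5081, y 0.6400 (then +1.1547 / +2.0000)
    (1,4) via x @ 0.5081
    (1,3) via y @ 0.6400
    (0,3) via x @ 1.6628  # hit
  → r_5 = 1.6628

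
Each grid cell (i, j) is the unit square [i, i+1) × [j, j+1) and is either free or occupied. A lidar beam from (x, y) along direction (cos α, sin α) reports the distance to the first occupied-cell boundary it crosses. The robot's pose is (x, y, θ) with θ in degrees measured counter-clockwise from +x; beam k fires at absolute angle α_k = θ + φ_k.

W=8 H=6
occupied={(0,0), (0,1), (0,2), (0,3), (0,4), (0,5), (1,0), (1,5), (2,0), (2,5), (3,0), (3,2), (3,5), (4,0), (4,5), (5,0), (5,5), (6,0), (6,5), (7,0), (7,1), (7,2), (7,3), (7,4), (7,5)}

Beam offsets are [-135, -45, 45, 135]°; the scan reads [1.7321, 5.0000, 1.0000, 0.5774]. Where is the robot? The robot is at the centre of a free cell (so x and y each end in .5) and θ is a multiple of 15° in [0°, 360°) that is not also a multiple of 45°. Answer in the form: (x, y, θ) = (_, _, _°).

(x, y, θ) = (1.5, 2.5, 75°)

Candidates: 23 free-cell centres × 16 headings = 368 poses. Raycast each; keep the one whose scan matches to 4 dp.
  (6.5, 4.5, 330°): beam 1 = 5.6940 ≠ 1.7321 ✗
  (4.5, 1.5, 15°): beam 1 = 0.5774 ≠ 1.7321 ✗
  (6.5, 3.5, 285°): beam 1 = 3.0000 ≠ 1.7321 ✗
  (1.5, 2.5, 195°): beam 1 = 2.8868 ≠ 1.7321 ✗
  …
  (1.5, 2.5, 75°): r_1=1.7321, r_2=5.0000, r_3=1.0000, r_4=0.5774 — all match ✓
Unique over the lattice → pose = (1.5, 2.5, 75°).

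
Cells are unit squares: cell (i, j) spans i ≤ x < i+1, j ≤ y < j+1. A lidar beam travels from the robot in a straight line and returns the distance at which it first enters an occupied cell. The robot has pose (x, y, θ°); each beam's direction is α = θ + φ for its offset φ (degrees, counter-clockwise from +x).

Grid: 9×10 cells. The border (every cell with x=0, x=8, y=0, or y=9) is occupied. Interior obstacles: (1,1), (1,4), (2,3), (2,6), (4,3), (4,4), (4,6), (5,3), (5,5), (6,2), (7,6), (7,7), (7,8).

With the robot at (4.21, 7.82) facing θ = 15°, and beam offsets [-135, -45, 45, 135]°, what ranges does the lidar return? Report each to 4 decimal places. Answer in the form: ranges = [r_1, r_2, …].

beam 1: φ=-135°, α=240°
  direction (-0.5000, -0.8660); cell (4,7); t to first gridline: x 0.4200, y 0.9469 (then +2.0000 / +1.1547)
    (3,7) via x @ 0.4200
    (3,6) via y @ 0.9469
    (3,5) via y @ 2.1016
    (2,5) via x @ 2.4200
    (2,4) via y @ 3.2563
    (2,3) via y @ 4.4110  # hit
  → r_1 = 4.4110
beam 2: φ=-45°, α=330°
  direction (0.8660, -0.5000); cell (4,7); t to first gridline: x 0.9122, y 1.6400 (then +1.1547 / +2.0000)
    (5,7) via x @ 0.9122
    (5,6) via y @ 1.6400
    (6,6) via x @ 2.0669
    (7,6) via x @ 3.2216  # hit
  → r_2 = 3.2216
beam 3: φ=45°, α=60°
  direction (0.5000, 0.8660); cell (4,7); t to first gridline: x 1.5800, y 0.2078 (then +2.0000 / +1.1547)
    (4,8) via y @ 0.2078
    (4,9) via y @ 1.3625  # hit
  → r_3 = 1.3625
beam 4: φ=135°, α=150°
  direction (-0.8660, 0.5000); cell (4,7); t to first gridline: x 0.2425, y 0.3600 (then +1.1547 / +2.0000)
    (3,7) via x @ 0.2425
    (3,8) via y @ 0.3600
    (2,8) via x @ 1.3972
    (2,9) via y @ 2.3600  # hit
  → r_4 = 2.3600

ranges = [4.4110, 3.2216, 1.3625, 2.3600]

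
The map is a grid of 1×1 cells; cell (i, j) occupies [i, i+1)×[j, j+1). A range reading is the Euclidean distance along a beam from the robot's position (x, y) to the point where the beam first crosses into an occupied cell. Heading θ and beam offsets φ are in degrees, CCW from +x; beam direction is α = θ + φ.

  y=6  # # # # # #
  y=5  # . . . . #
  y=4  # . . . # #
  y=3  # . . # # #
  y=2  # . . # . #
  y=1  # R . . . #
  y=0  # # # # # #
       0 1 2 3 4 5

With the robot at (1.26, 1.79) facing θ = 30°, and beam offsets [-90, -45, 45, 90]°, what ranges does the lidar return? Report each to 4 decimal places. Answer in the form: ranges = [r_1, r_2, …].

ranges = [0.9122, 3.0523, 4.3585, 0.5200]

beam 1: φ=-90°, α=300°
  dir = (cos 300°, sin 300°) = (0.5000, -0.8660); from cell (1,1)
  next x-line at t=1.4800, next y-line at t=0.9122; Δt_x=2.0000, Δt_y=1.1547
    y: enter (1,0) at t=0.9122 ← occupied
  → r_1 = 0.9122
beam 2: φ=-45°, α=345°
  dir = (cos 345°, sin 345°) = (0.9659, -0.2588); from cell (1,1)
  next x-line at t=0.7661, next y-line at t=3.0523; Δt_x=1.0353, Δt_y=3.8637
    x: enter (2,1) at t=0.7661
    x: enter (3,1) at t=1.8014
    x: enter (4,1) at t=2.8367
    y: enter (4,0) at t=3.0523 ← occupied
  → r_2 = 3.0523
beam 3: φ=45°, α=75°
  dir = (cos 75°, sin 75°) = (0.2588, 0.9659); from cell (1,1)
  next x-line at t=2.8591, next y-line at t=0.2174; Δt_x=3.8637, Δt_y=1.0353
    y: enter (1,2) at t=0.2174
    y: enter (1,3) at t=1.2527
    y: enter (1,4) at t=2.2880
    x: enter (2,4) at t=2.8591
    y: enter (2,5) at t=3.3232
    y: enter (2,6) at t=4.3585 ← occupied
  → r_3 = 4.3585
beam 4: φ=90°, α=120°
  dir = (cos 120°, sin 120°) = (-0.5000, 0.8660); from cell (1,1)
  next x-line at t=0.5200, next y-line at t=0.2425; Δt_x=2.0000, Δt_y=1.1547
    y: enter (1,2) at t=0.2425
    x: enter (0,2) at t=0.5200 ← occupied
  → r_4 = 0.5200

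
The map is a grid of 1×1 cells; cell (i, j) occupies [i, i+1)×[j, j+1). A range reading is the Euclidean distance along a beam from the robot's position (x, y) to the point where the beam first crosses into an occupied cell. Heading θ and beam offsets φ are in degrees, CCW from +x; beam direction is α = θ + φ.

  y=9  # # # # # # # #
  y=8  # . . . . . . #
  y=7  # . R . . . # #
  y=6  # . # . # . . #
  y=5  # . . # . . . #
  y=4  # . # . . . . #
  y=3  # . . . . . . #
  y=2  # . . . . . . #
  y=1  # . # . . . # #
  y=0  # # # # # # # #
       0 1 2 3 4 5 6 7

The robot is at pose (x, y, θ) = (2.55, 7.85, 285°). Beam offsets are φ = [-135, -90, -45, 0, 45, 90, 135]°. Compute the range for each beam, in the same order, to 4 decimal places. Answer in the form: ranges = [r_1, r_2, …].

ranges = [1.7898, 1.6047, 0.9815, 0.8800, 1.7000, 4.4433, 1.3279]

beam 1: φ=-135°, α=150°
  d=(-0.8660,0.5000)  start (2,7)  tX=0.6351 tY=0.3000  stride 1/|dx|=1.1547 1/|dy|=2.0000
    cross y-line → (2,8), t=0.3000
    cross x-line → (1,8), t=0.6351
    cross x-line → (0,8), t=1.7898 (wall)
  → r_1 = 1.7898
beam 2: φ=-90°, α=195°
  d=(-0.9659,-0.2588)  start (2,7)  tX=0.5694 tY=3.2841  stride 1/|dx|=1.0353 1/|dy|=3.8637
    cross x-line → (1,7), t=0.5694
    cross x-line → (0,7), t=1.6047 (wall)
  → r_2 = 1.6047
beam 3: φ=-45°, α=240°
  d=(-0.5000,-0.8660)  start (2,7)  tX=1.1000 tY=0.9815  stride 1/|dx|=2.0000 1/|dy|=1.1547
    cross y-line → (2,6), t=0.9815 (wall)
  → r_3 = 0.9815
beam 4: φ=0°, α=285°
  d=(0.2588,-0.9659)  start (2,7)  tX=1.7387 tY=0.8800  stride 1/|dx|=3.8637 1/|dy|=1.0353
    cross y-line → (2,6), t=0.8800 (wall)
  → r_4 = 0.8800
beam 5: φ=45°, α=330°
  d=(0.8660,-0.5000)  start (2,7)  tX=0.5196 tY=1.7000  stride 1/|dx|=1.1547 1/|dy|=2.0000
    cross x-line → (3,7), t=0.5196
    cross x-line → (4,7), t=1.6743
    cross y-line → (4,6), t=1.7000 (wall)
  → r_5 = 1.7000
beam 6: φ=90°, α=15°
  d=(0.9659,0.2588)  start (2,7)  tX=0.4659 tY=0.5796  stride 1/|dx|=1.0353 1/|dy|=3.8637
    cross x-line → (3,7), t=0.4659
    cross y-line → (3,8), t=0.5796
    cross x-line → (4,8), t=1.5012
    cross x-line → (5,8), t=2.5364
    cross x-line → (6,8), t=3.5717
    cross y-line → (6,9), t=4.4433 (wall)
  → r_6 = 4.4433
beam 7: φ=135°, α=60°
  d=(0.5000,0.8660)  start (2,7)  tX=0.9000 tY=0.1732  stride 1/|dx|=2.0000 1/|dy|=1.1547
    cross y-line → (2,8), t=0.1732
    cross x-line → (3,8), t=0.9000
    cross y-line → (3,9), t=1.3279 (wall)
  → r_7 = 1.3279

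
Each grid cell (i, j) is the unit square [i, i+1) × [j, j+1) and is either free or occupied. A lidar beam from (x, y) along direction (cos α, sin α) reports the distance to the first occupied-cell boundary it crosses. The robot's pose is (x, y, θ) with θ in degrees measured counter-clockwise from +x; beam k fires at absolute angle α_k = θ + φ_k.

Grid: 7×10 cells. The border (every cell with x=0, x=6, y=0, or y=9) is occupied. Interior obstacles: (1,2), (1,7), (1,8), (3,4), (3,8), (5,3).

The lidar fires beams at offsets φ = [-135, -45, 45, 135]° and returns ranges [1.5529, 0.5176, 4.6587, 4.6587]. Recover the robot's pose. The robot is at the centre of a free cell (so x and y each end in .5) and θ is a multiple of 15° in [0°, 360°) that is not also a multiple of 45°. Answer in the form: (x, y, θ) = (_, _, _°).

(x, y, θ) = (1.5, 5.5, 240°)

Enumerate (i+0.5, j+0.5, θ) over the 34 free cells and 16 admissible headings. For each, cast all 4 beams and compare to the given ranges.
  (1.5, 5.5, 255°): beam 1 = 1.0000 ≠ 1.5529 ✗
  (1.5, 4.5, 210°): beam 1 = 4.6587 ≠ 1.5529 ✗
  (4.5, 7.5, 75°): beam 1 = 3.0000 ≠ 1.5529 ✗
  (5.5, 8.5, 150°): beam 1 = 0.5176 ≠ 1.5529 ✗
  …
  (1.5, 5.5, 240°): r_1=1.5529, r_2=0.5176, r_3=4.6587, r_4=4.6587 — all match ✓
No second candidate reproduces the full scan.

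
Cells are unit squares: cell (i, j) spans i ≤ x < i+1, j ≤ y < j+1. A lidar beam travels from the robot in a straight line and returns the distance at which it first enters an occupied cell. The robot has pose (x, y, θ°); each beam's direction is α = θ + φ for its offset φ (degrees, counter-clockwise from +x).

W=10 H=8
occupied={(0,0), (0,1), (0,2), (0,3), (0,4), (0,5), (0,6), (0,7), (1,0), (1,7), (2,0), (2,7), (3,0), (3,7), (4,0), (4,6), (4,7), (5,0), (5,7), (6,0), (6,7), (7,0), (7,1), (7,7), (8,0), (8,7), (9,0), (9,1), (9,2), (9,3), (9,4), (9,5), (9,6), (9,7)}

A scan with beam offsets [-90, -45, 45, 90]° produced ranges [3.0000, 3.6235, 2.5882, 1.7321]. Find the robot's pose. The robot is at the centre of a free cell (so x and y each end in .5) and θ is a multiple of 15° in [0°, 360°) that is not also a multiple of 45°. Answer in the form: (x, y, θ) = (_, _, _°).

The pose lattice has 46·16 = 736 candidates. Test each by forward raycasting.
  (5.5, 6.5, 330°): beam 1 = 6.3509 ≠ 3.0000 ✗
  (5.5, 4.5, 330°): beam 1 = 4.0415 ≠ 3.0000 ✗
  (4.5, 1.5, 15°): beam 1 = 0.5176 ≠ 3.0000 ✗
  (4.5, 5.5, 75°): beam 1 = 4.6587 ≠ 3.0000 ✗
  (7.5, 3.5, 30°): beam 1 = 2.8868 ≠ 3.0000 ✗
  …
  (5.5, 4.5, 30°): r_1=3.0000, r_2=3.6235, r_3=2.5882, r_4=1.7321 — all match ✓
Unique over the lattice → pose = (5.5, 4.5, 30°).

(x, y, θ) = (5.5, 4.5, 30°)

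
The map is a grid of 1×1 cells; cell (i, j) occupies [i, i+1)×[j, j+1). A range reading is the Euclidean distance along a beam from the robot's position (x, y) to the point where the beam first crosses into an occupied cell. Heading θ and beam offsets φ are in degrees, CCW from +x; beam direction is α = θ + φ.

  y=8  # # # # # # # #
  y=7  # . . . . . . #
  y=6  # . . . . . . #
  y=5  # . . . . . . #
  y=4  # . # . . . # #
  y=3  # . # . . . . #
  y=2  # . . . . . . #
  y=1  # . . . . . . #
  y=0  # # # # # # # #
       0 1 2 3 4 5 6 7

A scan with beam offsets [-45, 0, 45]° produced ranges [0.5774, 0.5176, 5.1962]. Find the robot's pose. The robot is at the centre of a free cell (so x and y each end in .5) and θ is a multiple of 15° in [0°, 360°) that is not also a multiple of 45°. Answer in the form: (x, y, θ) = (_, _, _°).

(x, y, θ) = (2.5, 5.5, 285°)

The pose lattice has 39·16 = 624 candidates. Test each by forward raycasting.
  (5.5, 7.5, 30°): beam 1 = 1.5529 ≠ 0.5774 ✗
  (6.5, 7.5, 255°): beam 1 = 5.0000 ≠ 0.5774 ✗
  (5.5, 1.5, 330°): beam 1 = 0.5176 ≠ 0.5774 ✗
  …
  (2.5, 5.5, 285°): r_1=0.5774, r_2=0.5176, r_3=5.1962 — all match ✓
Only this pose fits every beam.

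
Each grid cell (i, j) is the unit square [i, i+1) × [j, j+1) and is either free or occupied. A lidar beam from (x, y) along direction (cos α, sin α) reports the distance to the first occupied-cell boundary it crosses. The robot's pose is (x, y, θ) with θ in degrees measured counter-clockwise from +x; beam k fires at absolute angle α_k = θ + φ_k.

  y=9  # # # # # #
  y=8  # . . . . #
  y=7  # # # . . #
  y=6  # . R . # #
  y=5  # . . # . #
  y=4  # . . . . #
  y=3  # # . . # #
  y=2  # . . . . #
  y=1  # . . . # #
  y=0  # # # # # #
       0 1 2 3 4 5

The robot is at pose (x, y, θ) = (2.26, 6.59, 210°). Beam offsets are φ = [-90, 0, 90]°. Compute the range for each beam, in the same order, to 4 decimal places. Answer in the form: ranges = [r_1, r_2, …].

beam 1: φ=-90°, α=120°
  cosα=-0.5000 sinα=0.8660 | (2,6) | tMaxX 0.5200 tMaxY 0.4734 | tΔX 2.0000 tΔY 1.1547
    t=0.4734 [y] (2,7) — stop
  → r_1 = 0.4734
beam 2: φ=0°, α=210°
  cosα=-0.8660 sinα=-0.5000 | (2,6) | tMaxX 0.3002 tMaxY 1.1800 | tΔX 1.1547 tΔY 2.0000
    t=0.3002 [x] (1,6)
    t=1.1800 [y] (1,5)
    t=1.4549 [x] (0,5) — stop
  → r_2 = 1.4549
beam 3: φ=90°, α=300°
  cosα=0.5000 sinα=-0.8660 | (2,6) | tMaxX 1.4800 tMaxY 0.6813 | tΔX 2.0000 tΔY 1.1547
    t=0.6813 [y] (2,5)
    t=1.4800 [x] (3,5) — stop
  → r_3 = 1.4800

ranges = [0.4734, 1.4549, 1.4800]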